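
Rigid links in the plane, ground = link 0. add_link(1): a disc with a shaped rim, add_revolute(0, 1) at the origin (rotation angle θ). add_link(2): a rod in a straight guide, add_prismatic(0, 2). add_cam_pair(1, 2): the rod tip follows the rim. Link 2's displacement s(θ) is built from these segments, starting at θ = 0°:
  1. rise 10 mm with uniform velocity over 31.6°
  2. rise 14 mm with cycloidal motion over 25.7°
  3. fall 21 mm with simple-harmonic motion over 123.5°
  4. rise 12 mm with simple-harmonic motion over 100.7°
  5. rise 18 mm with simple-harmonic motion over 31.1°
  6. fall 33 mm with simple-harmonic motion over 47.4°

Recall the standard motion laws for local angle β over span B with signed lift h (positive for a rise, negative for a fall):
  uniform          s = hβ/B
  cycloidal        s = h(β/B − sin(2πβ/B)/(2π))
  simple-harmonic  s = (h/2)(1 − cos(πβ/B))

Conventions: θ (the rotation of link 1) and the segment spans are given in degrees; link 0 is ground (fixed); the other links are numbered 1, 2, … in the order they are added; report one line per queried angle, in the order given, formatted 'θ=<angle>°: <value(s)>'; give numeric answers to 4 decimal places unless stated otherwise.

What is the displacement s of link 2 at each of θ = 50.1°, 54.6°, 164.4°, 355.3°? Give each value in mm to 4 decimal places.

segment 1 (0° to 31.6°, uniform, h = 10) is passed completely: s = 0.0000 + (10) = 10.0000
θ = 50.1° falls in segment 2 (31.6° to 57.3°, cycloidal, h = 14): β = 50.1 − 31.6 = 18.5°, B = 25.7°; Δs = 14·(0.7198 − sin(2π·0.7198)/(2π)) = 12.2661; s = 10.0000 + 12.2661 = 22.2661
θ = 54.6° falls in segment 2 (31.6° to 57.3°, cycloidal, h = 14): β = 54.6 − 31.6 = 23°, B = 25.7°; Δs = 14·(0.8949 − sin(2π·0.8949)/(2π)) = 13.8955; s = 10.0000 + 13.8955 = 23.8955
segment 2 (31.6° to 57.3°, cycloidal, h = 14) is passed completely: s = 10.0000 + (14) = 24.0000
θ = 164.4° falls in segment 3 (57.3° to 180.8°, simple-harmonic, h = -21): β = 164.4 − 57.3 = 107.1°, B = 123.5°; Δs = -21/2·(1 − cos(π·0.8672)) = -20.0995; s = 24.0000 − 20.0995 = 3.9005
segment 3 (57.3° to 180.8°, simple-harmonic, h = -21) is passed completely: s = 24.0000 + (-21) = 3.0000
segment 4 (180.8° to 281.5°, simple-harmonic, h = 12) is passed completely: s = 3.0000 + (12) = 15.0000
segment 5 (281.5° to 312.6°, simple-harmonic, h = 18) is passed completely: s = 15.0000 + (18) = 33.0000
θ = 355.3° falls in segment 6 (312.6° to 360°, simple-harmonic, h = -33): β = 355.3 − 312.6 = 42.7°, B = 47.4°; Δs = -33/2·(1 − cos(π·0.9008)) = -32.2059; s = 33.0000 − 32.2059 = 0.7941

θ=50.1°: 22.2661
θ=54.6°: 23.8955
θ=164.4°: 3.9005
θ=355.3°: 0.7941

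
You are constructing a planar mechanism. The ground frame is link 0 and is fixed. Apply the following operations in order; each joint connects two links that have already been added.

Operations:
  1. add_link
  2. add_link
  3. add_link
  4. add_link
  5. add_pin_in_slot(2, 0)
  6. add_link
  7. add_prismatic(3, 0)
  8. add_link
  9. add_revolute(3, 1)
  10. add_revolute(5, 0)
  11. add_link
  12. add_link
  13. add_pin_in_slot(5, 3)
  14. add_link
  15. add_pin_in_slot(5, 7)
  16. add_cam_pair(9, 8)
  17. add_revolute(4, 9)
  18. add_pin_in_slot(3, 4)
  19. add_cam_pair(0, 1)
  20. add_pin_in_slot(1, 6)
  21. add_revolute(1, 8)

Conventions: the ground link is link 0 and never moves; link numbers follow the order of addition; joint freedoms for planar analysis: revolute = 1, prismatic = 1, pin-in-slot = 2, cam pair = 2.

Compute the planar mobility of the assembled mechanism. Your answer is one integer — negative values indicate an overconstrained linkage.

link 0 = ground. State L|J1|J2 = 1|0|0
+link1  2|0|0
+link2  3|0|0
+link3  4|0|0
+link4  5|0|0
PS(2,0) f=2→J2  5|0|1
+link5  6|0|1
P(3,0) f=1→J1  6|1|1
+link6  7|1|1
R(3,1) f=1→J1  7|2|1
R(5,0) f=1→J1  7|3|1
+link7  8|3|1
+link8  9|3|1
PS(5,3) f=2→J2  9|3|2
+link9  10|3|2
PS(5,7) f=2→J2  10|3|3
C(9,8) f=2→J2  10|3|4
R(4,9) f=1→J1  10|4|4
PS(3,4) f=2→J2  10|4|5
C(0,1) f=2→J2  10|4|6
PS(1,6) f=2→J2  10|4|7
R(1,8) f=1→J1  10|5|7
M = 3(10−1)−2·5−7 = 27−10−7 = 10

M = 10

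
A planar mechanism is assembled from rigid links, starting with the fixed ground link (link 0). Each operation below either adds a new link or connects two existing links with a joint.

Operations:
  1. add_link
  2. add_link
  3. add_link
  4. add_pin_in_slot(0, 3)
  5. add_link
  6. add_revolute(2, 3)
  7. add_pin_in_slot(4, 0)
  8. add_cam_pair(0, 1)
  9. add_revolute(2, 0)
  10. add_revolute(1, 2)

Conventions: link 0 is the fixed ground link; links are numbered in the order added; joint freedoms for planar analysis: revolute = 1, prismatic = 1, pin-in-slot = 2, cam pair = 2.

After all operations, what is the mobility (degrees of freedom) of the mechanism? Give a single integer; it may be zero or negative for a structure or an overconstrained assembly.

link 0 = ground. State L|J1|J2 = 1|0|0
+link1  2|0|0
+link2  3|0|0
+link3  4|0|0
PS(0,3) f=2→J2  4|0|1
+link4  5|0|1
R(2,3) f=1→J1  5|1|1
PS(4,0) f=2→J2  5|1|2
C(0,1) f=2→J2  5|1|3
R(2,0) f=1→J1  5|2|3
R(1,2) f=1→J1  5|3|3
M = 3(5−1)−2·3−3 = 12−6−3 = 3

M = 3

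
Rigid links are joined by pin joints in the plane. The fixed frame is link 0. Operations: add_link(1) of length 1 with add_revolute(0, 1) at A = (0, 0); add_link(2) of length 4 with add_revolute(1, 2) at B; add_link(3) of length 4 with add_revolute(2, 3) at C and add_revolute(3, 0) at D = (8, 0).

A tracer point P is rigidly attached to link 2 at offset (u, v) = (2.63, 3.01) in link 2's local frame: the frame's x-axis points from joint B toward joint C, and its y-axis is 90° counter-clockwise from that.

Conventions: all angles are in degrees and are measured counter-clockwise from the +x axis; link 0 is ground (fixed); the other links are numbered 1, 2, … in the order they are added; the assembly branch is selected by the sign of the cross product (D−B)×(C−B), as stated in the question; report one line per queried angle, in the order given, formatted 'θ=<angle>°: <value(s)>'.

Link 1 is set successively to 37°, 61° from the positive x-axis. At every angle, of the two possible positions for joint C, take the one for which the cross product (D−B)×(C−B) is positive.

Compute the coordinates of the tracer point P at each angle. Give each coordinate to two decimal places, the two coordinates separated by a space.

A=(0,0), D=(8.00,0)
θ=37°: B = A + 1.00·(cos37°, sin37°) = (0.7986, 0.6018)
θ=37°: |BD| = 7.2265
θ=37°: circle(B,4.00) ∩ circle(D,4.00): a=3.6132, h=1.7160
θ=37°:   candidates: C₊=(4.5422,2.0109) cross=12.400; C₋=(4.2564,-1.4091) cross=-12.400
θ=37°:   branch + wants cross > 0 → take C=(4.5422,2.0109) (cross=12.400)
θ=37°: ex = (C−B)/|BC| = (0.9359,0.3523); ey = (-0.3523,0.9359)
θ=37°: P = B + 2.63·ex + 3.01·ey = (2.1997,4.3453)
θ=61°: B = A + 1.00·(cos61°, sin61°) = (0.4848, 0.8746)
θ=61°: |BD| = 7.5659
θ=61°: circle(B,4.00) ∩ circle(D,4.00): a=3.7830, h=1.2997
θ=61°:   candidates: C₊=(4.3927,1.7283) cross=9.833; C₋=(4.0922,-0.8537) cross=-9.833
θ=61°:   branch + wants cross > 0 → take C=(4.3927,1.7283) (cross=9.833)
θ=61°: ex = (C−B)/|BC| = (0.9770,0.2134); ey = (-0.2134,0.9770)
θ=61°: P = B + 2.63·ex + 3.01·ey = (2.4118,4.3766)

θ=37°: 2.20 4.35
θ=61°: 2.41 4.38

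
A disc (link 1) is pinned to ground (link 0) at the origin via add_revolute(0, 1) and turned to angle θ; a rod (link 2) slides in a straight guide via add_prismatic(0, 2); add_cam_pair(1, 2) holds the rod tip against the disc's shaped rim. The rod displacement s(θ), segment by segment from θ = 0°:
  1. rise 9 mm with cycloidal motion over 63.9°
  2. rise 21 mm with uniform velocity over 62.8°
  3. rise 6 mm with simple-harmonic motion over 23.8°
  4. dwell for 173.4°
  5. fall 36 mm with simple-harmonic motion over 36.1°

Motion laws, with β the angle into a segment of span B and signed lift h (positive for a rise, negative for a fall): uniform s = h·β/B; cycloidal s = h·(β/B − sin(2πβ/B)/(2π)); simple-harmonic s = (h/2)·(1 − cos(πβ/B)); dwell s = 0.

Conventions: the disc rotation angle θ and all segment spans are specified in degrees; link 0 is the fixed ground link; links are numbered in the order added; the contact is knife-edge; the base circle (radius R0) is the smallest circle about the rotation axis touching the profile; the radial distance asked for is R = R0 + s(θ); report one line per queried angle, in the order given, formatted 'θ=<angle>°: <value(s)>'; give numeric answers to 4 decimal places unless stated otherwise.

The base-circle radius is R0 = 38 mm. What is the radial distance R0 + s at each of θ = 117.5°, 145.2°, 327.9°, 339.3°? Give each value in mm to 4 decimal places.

segment 1 (0° to 63.9°, cycloidal, h = 9) is passed completely: s = 0.0000 + (9) = 9.0000
θ = 117.5° falls in segment 2 (63.9° to 126.7°, uniform, h = 21): β = 117.5 − 63.9 = 53.6°, B = 62.8°; Δs = 21·53.6/62.8 = 17.9236; s = 9.0000 + 17.9236 = 26.9236
segment 2 (63.9° to 126.7°, uniform, h = 21) is passed completely: s = 9.0000 + (21) = 30.0000
θ = 145.2° falls in segment 3 (126.7° to 150.5°, simple-harmonic, h = 6): β = 145.2 − 126.7 = 18.5°, B = 23.8°; Δs = 6/2·(1 − cos(π·0.7773)) = 5.2953; s = 30.0000 + 5.2953 = 35.2953
segment 3 (126.7° to 150.5°, simple-harmonic, h = 6) is passed completely: s = 30.0000 + (6) = 36.0000
segment 4 (150.5° to 323.9°, dwell): s unchanged at 36.0000
θ = 327.9° falls in segment 5 (323.9° to 360°, simple-harmonic, h = -36): β = 327.9 − 323.9 = 4°, B = 36.1°; Δs = -36/2·(1 − cos(π·0.1108)) = -1.0796; s = 36.0000 − 1.0796 = 34.9204
θ = 339.3° falls in segment 5 (323.9° to 360°, simple-harmonic, h = -36): β = 339.3 − 323.9 = 15.4°, B = 36.1°; Δs = -36/2·(1 − cos(π·0.4266)) = -13.8856; s = 36.0000 − 13.8856 = 22.1144
θ=117.5°: R = R0 + s = 38 + 26.9236 = 64.9236
θ=145.2°: R = R0 + s = 38 + 35.2953 = 73.2953
θ=327.9°: R = R0 + s = 38 + 34.9204 = 72.9204
θ=339.3°: R = R0 + s = 38 + 22.1144 = 60.1144

θ=117.5°: 64.9236
θ=145.2°: 73.2953
θ=327.9°: 72.9204
θ=339.3°: 60.1144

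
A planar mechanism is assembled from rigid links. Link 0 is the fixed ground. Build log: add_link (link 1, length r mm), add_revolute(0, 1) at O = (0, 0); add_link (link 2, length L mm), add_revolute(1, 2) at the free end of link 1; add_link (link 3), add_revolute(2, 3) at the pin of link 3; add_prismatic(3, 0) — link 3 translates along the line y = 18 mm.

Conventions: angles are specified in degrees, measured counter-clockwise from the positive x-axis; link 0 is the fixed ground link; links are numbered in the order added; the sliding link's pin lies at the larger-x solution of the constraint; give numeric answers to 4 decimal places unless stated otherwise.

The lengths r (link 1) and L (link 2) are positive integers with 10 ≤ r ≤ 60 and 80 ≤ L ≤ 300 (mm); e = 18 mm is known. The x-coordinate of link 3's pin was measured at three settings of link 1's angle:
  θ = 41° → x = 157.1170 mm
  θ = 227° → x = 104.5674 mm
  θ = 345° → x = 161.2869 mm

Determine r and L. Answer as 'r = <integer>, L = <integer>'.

constraint per measurement: (x − r cos θ)² + (r sin θ − e)² = L²
subtracting the θ₁ and θ₂ equations cancels the r² and L² terms:
r = (x₁² − x₂²) / (2[(x₁cos θ₁ + e sin θ₁) − (x₂cos θ₂ + e sin θ₂)]) = 32.0000 → r = 32
L² = (x₁ − r cos θ₁)² + (r sin θ₁ − e)² = 17688.9986 → L = 133.0000 → L = 133
check at θ₃=345°: x = 161.2869 (printed 161.2869) ✓

r = 32, L = 133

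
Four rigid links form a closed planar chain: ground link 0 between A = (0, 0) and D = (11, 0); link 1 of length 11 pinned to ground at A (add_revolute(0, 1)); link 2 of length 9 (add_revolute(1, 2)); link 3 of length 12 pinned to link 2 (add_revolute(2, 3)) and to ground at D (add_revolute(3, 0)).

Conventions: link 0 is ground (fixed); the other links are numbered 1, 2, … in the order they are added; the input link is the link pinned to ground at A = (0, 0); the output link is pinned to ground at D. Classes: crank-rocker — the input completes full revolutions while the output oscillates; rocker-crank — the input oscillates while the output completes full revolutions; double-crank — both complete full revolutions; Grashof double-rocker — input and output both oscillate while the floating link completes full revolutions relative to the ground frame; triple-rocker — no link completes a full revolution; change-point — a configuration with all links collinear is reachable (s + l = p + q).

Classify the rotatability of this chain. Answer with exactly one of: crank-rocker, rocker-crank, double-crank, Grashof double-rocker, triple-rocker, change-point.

lengths: ground=11, input=11, coupler=9, output=12
sorted: s=9 (shortest), l=12 (longest), p+q=22
s + l = 21 vs p + q = 22
s + l < p + q (Grashof) with shortest = coupler link → Grashof double-rocker

Grashof double-rocker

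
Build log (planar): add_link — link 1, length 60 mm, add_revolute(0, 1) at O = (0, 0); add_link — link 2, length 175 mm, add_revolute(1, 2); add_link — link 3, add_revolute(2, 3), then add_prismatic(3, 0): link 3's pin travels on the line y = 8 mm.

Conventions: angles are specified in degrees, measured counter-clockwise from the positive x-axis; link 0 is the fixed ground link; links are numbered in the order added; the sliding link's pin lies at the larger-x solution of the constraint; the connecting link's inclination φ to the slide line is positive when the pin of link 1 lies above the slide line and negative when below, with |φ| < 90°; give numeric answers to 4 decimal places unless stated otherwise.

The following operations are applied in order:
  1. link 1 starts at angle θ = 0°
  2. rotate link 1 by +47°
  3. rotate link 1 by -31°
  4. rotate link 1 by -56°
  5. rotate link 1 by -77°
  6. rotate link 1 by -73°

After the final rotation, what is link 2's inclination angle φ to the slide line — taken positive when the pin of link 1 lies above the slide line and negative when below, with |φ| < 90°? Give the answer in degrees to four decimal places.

geometry: r = 60 mm, L = 175 mm, e = 8 mm; θ starts at 0°
rotate link 1 by +47°: θ ← 0° +47° = 47°
rotate link 1 by -31°: θ ← 47° -31° = 16°
rotate link 1 by -56°: θ ← 16° -56° = -40°
rotate link 1 by -77°: θ ← -40° -77° = -117°
rotate link 1 by -73°: θ ← -117° -73° = -190°
h = r sin θ − e = 10.418891 − 8 = 2.418891
sin φ = h / L = 2.418891 / 175 = 0.01382223
φ = arcsin(0.01382223) = 0.791981°

0.7920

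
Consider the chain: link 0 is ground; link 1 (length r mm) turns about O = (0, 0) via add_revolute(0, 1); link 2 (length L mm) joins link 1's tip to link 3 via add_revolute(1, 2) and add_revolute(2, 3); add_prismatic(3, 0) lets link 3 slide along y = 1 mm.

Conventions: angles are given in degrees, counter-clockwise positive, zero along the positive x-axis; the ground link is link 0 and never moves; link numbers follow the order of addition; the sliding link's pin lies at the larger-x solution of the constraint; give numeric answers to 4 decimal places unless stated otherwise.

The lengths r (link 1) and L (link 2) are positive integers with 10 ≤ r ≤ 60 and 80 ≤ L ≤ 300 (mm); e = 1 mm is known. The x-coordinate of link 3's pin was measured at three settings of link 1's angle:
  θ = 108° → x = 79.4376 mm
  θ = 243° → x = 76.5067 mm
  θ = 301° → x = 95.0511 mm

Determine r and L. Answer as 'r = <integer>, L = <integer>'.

constraint per measurement: (x − r cos θ)² + (r sin θ − e)² = L²
subtracting the θ₁ and θ₂ equations cancels the r² and L² terms:
r = (x₁² − x₂²) / (2[(x₁cos θ₁ + e sin θ₁) − (x₂cos θ₂ + e sin θ₂)]) = 19.0000 → r = 19
L² = (x₁ − r cos θ₁)² + (r sin θ₁ − e)² = 7568.9997 → L = 87.0000 → L = 87
check at θ₃=301°: x = 95.0511 (printed 95.0511) ✓

r = 19, L = 87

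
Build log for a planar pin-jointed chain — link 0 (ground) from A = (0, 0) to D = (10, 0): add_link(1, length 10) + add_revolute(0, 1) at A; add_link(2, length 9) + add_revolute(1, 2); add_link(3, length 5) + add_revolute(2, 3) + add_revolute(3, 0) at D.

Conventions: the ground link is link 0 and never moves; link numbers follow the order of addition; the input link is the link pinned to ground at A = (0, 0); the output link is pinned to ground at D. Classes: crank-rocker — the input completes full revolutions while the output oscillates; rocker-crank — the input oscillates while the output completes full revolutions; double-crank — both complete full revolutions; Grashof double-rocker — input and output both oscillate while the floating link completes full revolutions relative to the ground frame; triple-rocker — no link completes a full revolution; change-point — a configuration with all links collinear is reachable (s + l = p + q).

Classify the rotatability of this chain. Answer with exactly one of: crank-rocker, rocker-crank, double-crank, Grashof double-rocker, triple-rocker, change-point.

lengths: ground=10, input=10, coupler=9, output=5
sorted: s=5 (shortest), l=10 (longest), p+q=19
s + l = 15 vs p + q = 19
s + l < p + q (Grashof) with shortest = output link → rocker-crank

rocker-crank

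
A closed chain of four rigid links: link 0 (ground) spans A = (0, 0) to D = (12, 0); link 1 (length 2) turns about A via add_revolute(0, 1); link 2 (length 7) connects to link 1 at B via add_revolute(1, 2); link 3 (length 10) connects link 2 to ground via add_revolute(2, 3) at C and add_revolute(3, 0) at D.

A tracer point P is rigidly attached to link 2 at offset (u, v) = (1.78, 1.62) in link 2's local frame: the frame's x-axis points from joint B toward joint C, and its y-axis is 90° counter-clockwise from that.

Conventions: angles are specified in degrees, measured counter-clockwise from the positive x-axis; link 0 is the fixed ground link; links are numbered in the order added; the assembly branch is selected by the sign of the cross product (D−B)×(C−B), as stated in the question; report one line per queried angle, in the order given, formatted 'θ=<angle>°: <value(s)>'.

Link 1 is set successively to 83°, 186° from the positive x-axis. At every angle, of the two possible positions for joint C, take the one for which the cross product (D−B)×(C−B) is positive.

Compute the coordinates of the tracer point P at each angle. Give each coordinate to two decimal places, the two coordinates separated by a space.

A=(0,0), D=(12.00,0)
θ=83°: B = A + 2.00·(cos83°, sin83°) = (0.2437, 1.9851)
θ=83°: |BD| = 11.9227
θ=83°: circle(B,7.00) ∩ circle(D,10.00): a=3.8226, h=5.8641
θ=83°:   candidates: C₊=(4.9893,7.1309) cross=69.916; C₋=(3.0366,-4.4336) cross=-69.916
θ=83°:   branch + wants cross > 0 → take C=(4.9893,7.1309) (cross=69.916)
θ=83°: ex = (C−B)/|BC| = (0.6779,0.7351); ey = (-0.7351,0.6779)
θ=83°: P = B + 1.78·ex + 1.62·ey = (0.2596,4.3919)
θ=186°: B = A + 2.00·(cos186°, sin186°) = (-1.9890, -0.2091)
θ=186°: |BD| = 13.9906
θ=186°: circle(B,7.00) ∩ circle(D,10.00): a=5.1727, h=4.7163
θ=186°:   candidates: C₊=(3.1126,4.5840) cross=65.984; C₋=(3.2535,-4.8476) cross=-65.984
θ=186°:   branch + wants cross > 0 → take C=(3.1126,4.5840) (cross=65.984)
θ=186°: ex = (C−B)/|BC| = (0.7288,0.6847); ey = (-0.6847,0.7288)
θ=186°: P = B + 1.78·ex + 1.62·ey = (-1.8010,2.1904)

θ=83°: 0.26 4.39
θ=186°: -1.80 2.19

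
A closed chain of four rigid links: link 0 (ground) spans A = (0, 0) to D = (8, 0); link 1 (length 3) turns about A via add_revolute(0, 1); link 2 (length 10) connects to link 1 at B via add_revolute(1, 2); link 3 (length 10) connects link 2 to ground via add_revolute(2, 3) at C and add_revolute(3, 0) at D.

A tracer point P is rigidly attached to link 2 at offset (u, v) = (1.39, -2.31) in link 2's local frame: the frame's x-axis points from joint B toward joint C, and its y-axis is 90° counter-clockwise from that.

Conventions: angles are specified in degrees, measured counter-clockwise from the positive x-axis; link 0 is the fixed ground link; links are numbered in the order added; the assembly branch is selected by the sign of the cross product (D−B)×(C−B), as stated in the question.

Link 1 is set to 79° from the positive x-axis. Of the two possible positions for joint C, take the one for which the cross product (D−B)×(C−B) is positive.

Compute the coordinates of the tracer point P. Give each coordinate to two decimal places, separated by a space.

A=(0,0), D=(8.00,0)
B = A + 3.00·(cos79°, sin79°) = (0.5724, 2.9449)
|BD| = 7.9901
circle(B,10.00) ∩ circle(D,10.00): a=3.9950, h=9.1673
  candidates: C₊=(7.6650,9.9944) cross=73.247; C₋=(0.9074,-7.0495) cross=-73.247
  branch + wants cross > 0 → take C=(7.6650,9.9944) (cross=73.247)
ex = (C−B)/|BC| = (0.7093,0.7050); ey = (-0.7050,0.7093)
P = B + 1.39·ex + -2.31·ey = (3.1867,2.2864)

3.19 2.29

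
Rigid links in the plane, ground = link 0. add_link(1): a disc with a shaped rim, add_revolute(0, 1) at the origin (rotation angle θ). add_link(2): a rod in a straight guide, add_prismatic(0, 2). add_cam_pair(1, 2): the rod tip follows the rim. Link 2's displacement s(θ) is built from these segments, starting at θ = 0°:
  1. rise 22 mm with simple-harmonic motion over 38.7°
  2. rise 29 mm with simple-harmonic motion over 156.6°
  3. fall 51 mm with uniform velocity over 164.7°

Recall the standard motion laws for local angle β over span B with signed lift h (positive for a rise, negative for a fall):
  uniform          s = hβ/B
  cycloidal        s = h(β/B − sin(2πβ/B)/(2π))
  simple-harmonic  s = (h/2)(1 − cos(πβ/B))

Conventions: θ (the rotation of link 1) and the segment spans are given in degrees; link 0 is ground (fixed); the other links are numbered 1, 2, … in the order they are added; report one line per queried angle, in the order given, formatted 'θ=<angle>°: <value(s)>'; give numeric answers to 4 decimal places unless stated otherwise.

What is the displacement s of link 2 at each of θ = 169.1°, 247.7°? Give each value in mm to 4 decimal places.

segment 1 (0° to 38.7°, simple-harmonic, h = 22) is passed completely: s = 0.0000 + (22) = 22.0000
θ = 169.1° falls in segment 2 (38.7° to 195.3°, simple-harmonic, h = 29): β = 169.1 − 38.7 = 130.4°, B = 156.6°; Δs = 29/2·(1 − cos(π·0.8327)) = 27.0428; s = 22.0000 + 27.0428 = 49.0428
segment 2 (38.7° to 195.3°, simple-harmonic, h = 29) is passed completely: s = 22.0000 + (29) = 51.0000
θ = 247.7° falls in segment 3 (195.3° to 360°, uniform, h = -51): β = 247.7 − 195.3 = 52.4°, B = 164.7°; Δs = -51·52.4/164.7 = -16.2259; s = 51.0000 − 16.2259 = 34.7741

θ=169.1°: 49.0428
θ=247.7°: 34.7741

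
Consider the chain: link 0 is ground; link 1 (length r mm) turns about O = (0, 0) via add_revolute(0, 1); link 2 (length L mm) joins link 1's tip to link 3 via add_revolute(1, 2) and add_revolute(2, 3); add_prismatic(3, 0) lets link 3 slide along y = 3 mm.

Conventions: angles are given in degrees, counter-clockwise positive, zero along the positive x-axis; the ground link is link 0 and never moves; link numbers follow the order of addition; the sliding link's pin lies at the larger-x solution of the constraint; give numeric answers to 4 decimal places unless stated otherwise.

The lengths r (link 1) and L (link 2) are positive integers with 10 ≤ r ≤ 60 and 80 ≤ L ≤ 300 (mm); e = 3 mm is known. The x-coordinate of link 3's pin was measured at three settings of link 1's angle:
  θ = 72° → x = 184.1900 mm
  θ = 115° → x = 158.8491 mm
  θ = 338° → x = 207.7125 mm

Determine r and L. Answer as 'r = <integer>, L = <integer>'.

constraint per measurement: (x − r cos θ)² + (r sin θ − e)² = L²
subtracting the θ₁ and θ₂ equations cancels the r² and L² terms:
r = (x₁² − x₂²) / (2[(x₁cos θ₁ + e sin θ₁) − (x₂cos θ₂ + e sin θ₂)]) = 35.0000 → r = 35
L² = (x₁ − r cos θ₁)² + (r sin θ₁ − e)² = 30975.9854 → L = 176.0000 → L = 176
check at θ₃=338°: x = 207.7125 (printed 207.7125) ✓

r = 35, L = 176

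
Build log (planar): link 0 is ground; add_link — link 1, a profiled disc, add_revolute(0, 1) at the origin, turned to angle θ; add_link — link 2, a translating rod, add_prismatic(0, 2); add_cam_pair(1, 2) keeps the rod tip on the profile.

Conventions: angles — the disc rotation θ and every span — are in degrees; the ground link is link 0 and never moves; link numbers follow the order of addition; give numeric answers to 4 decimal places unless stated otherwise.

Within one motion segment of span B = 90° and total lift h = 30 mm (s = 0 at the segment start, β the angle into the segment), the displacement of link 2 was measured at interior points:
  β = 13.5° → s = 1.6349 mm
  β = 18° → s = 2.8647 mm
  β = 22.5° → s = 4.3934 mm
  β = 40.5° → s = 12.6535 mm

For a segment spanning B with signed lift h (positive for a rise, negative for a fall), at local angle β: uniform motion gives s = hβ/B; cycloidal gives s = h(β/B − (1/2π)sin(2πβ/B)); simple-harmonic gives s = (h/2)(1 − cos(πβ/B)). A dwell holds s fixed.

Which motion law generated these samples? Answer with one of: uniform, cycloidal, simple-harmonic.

candidates at β/B = r: uniform s = h·r (linear in β); cycloidal s = h·(r − sin(2πr)/(2π)); simple-harmonic s = (h/2)(1 − cos(πr))
β=13.5°: printed 1.6349 | uniform 4.5000, cycloidal 0.6372, simple-harmonic 1.6349
β=18°: printed 2.8647 | uniform 6.0000, cycloidal 1.4590, simple-harmonic 2.8647
β=22.5°: printed 4.3934 | uniform 7.5000, cycloidal 2.7254, simple-harmonic 4.3934
β=40.5°: printed 12.6535 | uniform 13.5000, cycloidal 12.0246, simple-harmonic 12.6535
only one law matches every sample → simple-harmonic

simple-harmonic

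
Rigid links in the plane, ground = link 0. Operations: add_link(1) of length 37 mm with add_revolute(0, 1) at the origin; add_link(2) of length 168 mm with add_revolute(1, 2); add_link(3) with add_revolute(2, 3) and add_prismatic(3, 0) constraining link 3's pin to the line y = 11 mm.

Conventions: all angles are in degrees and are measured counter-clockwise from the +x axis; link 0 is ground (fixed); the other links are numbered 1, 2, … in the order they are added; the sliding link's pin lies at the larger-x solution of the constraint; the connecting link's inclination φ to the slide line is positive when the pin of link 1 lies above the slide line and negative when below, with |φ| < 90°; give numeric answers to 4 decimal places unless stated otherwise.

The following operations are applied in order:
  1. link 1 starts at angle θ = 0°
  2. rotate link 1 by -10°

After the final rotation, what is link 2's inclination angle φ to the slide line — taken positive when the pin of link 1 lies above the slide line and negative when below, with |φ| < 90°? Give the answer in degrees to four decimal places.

geometry: r = 37 mm, L = 168 mm, e = 11 mm; θ starts at 0°
rotate link 1 by -10°: θ ← 0° -10° = -10°
h = r sin θ − e = -6.424983 − 11 = -17.424983
sin φ = h / L = -17.424983 / 168 = -0.10372013
φ = arcsin(-0.10372013) = -5.953433°

-5.9534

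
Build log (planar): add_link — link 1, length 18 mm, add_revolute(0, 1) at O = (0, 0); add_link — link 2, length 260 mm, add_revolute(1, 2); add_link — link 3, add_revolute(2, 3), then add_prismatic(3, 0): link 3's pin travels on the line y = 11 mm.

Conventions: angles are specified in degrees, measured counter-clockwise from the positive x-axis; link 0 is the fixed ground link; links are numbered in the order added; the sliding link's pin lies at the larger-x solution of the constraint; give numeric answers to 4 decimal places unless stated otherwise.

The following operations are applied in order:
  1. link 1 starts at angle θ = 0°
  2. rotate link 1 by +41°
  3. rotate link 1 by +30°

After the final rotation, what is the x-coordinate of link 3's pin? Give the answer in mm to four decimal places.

geometry: r = 18 mm, L = 260 mm, e = 11 mm; θ starts at 0°
rotate link 1 by +41°: θ ← 0° +41° = 41°
rotate link 1 by +30°: θ ← 41° +30° = 71°
crank pin P = (r cos θ, r sin θ) = (5.860227, 17.019334)
h = r sin θ − e = 17.019334 − 11 = 6.019334
x = r cos θ + √(L² − h²) = 5.860227 + 259.930313 = 265.790540

265.7905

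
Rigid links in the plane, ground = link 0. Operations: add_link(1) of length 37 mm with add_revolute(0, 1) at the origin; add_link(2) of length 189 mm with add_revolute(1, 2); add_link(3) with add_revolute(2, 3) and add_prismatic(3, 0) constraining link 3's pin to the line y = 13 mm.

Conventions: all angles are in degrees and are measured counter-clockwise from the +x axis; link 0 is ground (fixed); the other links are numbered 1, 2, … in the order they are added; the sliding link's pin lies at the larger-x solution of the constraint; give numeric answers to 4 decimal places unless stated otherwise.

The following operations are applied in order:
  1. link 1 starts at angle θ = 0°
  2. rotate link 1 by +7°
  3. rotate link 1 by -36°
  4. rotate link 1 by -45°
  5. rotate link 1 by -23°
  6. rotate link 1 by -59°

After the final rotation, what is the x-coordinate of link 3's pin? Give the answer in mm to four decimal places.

geometry: r = 37 mm, L = 189 mm, e = 13 mm; θ starts at 0°
rotate link 1 by +7°: θ ← 0° +7° = 7°
rotate link 1 by -36°: θ ← 7° -36° = -29°
rotate link 1 by -45°: θ ← -29° -45° = -74°
rotate link 1 by -23°: θ ← -74° -23° = -97°
rotate link 1 by -59°: θ ← -97° -59° = -156°
crank pin P = (r cos θ, r sin θ) = (-33.801182, -15.049256)
h = r sin θ − e = -15.049256 − 13 = -28.049256
x = r cos θ + √(L² − h²) = -33.801182 + 186.907034 = 153.105852

153.1059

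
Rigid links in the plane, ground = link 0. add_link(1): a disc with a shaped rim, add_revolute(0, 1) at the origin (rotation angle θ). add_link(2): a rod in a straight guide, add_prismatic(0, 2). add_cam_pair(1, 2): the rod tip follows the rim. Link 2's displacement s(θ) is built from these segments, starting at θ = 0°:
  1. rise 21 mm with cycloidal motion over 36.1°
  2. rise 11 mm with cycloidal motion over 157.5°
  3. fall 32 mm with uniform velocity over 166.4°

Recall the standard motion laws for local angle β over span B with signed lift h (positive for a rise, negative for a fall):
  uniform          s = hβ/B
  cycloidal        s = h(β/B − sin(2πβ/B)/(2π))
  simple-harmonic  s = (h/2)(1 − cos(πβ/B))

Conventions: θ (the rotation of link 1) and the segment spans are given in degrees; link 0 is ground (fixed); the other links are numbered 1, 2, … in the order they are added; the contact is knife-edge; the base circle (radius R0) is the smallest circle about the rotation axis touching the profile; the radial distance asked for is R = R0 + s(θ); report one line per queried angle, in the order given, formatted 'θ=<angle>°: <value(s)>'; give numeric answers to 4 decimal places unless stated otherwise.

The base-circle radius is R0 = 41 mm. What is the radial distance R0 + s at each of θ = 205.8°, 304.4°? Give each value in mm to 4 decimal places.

segment 1 (0° to 36.1°, cycloidal, h = 21) is passed completely: s = 0.0000 + (21) = 21.0000
segment 2 (36.1° to 193.6°, cycloidal, h = 11) is passed completely: s = 21.0000 + (11) = 32.0000
θ = 205.8° falls in segment 3 (193.6° to 360°, uniform, h = -32): β = 205.8 − 193.6 = 12.2°, B = 166.4°; Δs = -32·12.2/166.4 = -2.3462; s = 32.0000 − 2.3462 = 29.6538
θ = 304.4° falls in segment 3 (193.6° to 360°, uniform, h = -32): β = 304.4 − 193.6 = 110.8°, B = 166.4°; Δs = -32·110.8/166.4 = -21.3077; s = 32.0000 − 21.3077 = 10.6923
θ=205.8°: R = R0 + s = 41 + 29.6538 = 70.6538
θ=304.4°: R = R0 + s = 41 + 10.6923 = 51.6923

θ=205.8°: 70.6538
θ=304.4°: 51.6923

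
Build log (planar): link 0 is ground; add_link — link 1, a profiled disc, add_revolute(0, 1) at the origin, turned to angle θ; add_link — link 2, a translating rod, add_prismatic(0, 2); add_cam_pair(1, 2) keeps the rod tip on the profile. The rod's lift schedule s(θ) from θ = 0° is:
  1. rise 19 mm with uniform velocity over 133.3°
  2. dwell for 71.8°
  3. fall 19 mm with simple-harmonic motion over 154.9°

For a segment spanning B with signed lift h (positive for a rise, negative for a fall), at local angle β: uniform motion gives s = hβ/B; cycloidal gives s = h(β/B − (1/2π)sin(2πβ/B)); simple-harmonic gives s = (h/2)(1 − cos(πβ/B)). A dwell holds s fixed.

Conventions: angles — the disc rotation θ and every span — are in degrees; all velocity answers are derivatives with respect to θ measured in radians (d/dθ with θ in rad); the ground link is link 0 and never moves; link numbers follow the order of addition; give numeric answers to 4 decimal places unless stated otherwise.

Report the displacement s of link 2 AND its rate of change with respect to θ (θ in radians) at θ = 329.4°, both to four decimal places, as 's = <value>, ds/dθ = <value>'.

seg 1 [0°–133.3°] uniform, h=19: full span → s += 19 → s = 19.0000
seg 2 [133.3°–205.1°] dwell: s stays 19.0000
seg 3 [205.1°–360°] simple-harmonic, h=-19: θ=329.4° here. β=124.3, B=154.9. -19/2·(1 − cos(π·0.8025)) = -17.2285 → s = 1.7715
velocity in seg [205.1°–360°] (simple-harmonic), θ in radians: β = 124.3° = 2.1694 rad, B = 154.9° = 2.7035 rad; ds/dθ = (πh/(2B)) sin(πβ/B) = (π·(-19)/(2·2.7035)) sin(π·0.8025) = -6.419762 mm/rad

s = 1.7715, ds/dθ = -6.4198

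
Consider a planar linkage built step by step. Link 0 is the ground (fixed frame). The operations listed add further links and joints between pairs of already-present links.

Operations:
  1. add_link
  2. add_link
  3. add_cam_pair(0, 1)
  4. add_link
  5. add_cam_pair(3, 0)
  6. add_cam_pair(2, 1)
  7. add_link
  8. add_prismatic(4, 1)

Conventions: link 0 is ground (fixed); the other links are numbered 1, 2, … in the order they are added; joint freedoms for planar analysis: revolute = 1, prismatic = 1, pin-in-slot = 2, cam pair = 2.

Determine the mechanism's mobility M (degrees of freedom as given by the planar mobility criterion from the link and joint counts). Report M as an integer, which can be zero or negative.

L=1 J1=0 J2=0
add link → L=2 J1=0 J2=0
add link → L=3 J1=0 J2=0
C@0,1 dof=2 J2 → L=3 J1=0 J2=1
add link → L=4 J1=0 J2=1
C@3,0 dof=2 J2 → L=4 J1=0 J2=2
C@2,1 dof=2 J2 → L=4 J1=0 J2=3
add link → L=5 J1=0 J2=3
P@4,1 dof=1 J1 → L=5 J1=1 J2=3
M=3(L−1)−2J1−J2=3·4−2·1−3=7

M = 7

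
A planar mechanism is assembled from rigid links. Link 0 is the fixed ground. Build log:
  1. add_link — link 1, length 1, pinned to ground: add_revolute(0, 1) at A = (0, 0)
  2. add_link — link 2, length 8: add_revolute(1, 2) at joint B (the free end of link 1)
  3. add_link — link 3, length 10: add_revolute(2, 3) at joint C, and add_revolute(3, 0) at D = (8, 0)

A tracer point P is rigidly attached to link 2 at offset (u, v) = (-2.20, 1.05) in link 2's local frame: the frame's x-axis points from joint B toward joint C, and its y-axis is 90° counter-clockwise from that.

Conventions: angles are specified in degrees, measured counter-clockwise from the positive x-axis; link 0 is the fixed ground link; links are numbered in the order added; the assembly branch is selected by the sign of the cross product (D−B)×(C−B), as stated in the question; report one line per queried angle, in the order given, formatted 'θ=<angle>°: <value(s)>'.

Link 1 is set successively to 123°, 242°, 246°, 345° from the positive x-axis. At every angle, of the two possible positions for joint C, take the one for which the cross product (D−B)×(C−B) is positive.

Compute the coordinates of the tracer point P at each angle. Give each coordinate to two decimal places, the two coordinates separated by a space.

A=(0,0), D=(8.00,0)
θ=123°: B = A + 1.00·(cos123°, sin123°) = (-0.5446, 0.8387)
θ=123°: |BD| = 8.5857
θ=123°: circle(B,8.00) ∩ circle(D,10.00): a=2.1963, h=7.6926
θ=123°:   candidates: C₊=(2.3926,8.2799) cross=66.046; C₋=(0.8898,-7.0317) cross=-66.046
θ=123°:   branch + wants cross > 0 → take C=(2.3926,8.2799) (cross=66.046)
θ=123°: ex = (C−B)/|BC| = (0.3672,0.9302); ey = (-0.9302,0.3672)
θ=123°: P = B + -2.20·ex + 1.05·ey = (-2.3291,-0.8222)
θ=242°: B = A + 1.00·(cos242°, sin242°) = (-0.4695, -0.8829)
θ=242°: |BD| = 8.5154
θ=242°: circle(B,8.00) ∩ circle(D,10.00): a=2.1439, h=7.7074
θ=242°:   candidates: C₊=(0.8637,7.0052) cross=65.631; C₋=(2.4620,-8.3265) cross=-65.631
θ=242°:   branch + wants cross > 0 → take C=(0.8637,7.0052) (cross=65.631)
θ=242°: ex = (C−B)/|BC| = (0.1666,0.9860); ey = (-0.9860,0.1666)
θ=242°: P = B + -2.20·ex + 1.05·ey = (-1.8714,-2.8772)
θ=246°: B = A + 1.00·(cos246°, sin246°) = (-0.4067, -0.9135)
θ=246°: |BD| = 8.4562
θ=246°: circle(B,8.00) ∩ circle(D,10.00): a=2.0995, h=7.7196
θ=246°:   candidates: C₊=(0.8465,6.9877) cross=65.279; C₋=(2.5144,-8.3611) cross=-65.279
θ=246°:   branch + wants cross > 0 → take C=(0.8465,6.9877) (cross=65.279)
θ=246°: ex = (C−B)/|BC| = (0.1567,0.9877); ey = (-0.9877,0.1567)
θ=246°: P = B + -2.20·ex + 1.05·ey = (-1.7884,-2.9219)
θ=345°: B = A + 1.00·(cos345°, sin345°) = (0.9659, -0.2588)
θ=345°: |BD| = 7.0388
θ=345°: circle(B,8.00) ∩ circle(D,10.00): a=0.9622, h=7.9419
θ=345°:   candidates: C₊=(1.6354,7.7131) cross=55.902; C₋=(2.2195,-8.1600) cross=-55.902
θ=345°:   branch + wants cross > 0 → take C=(1.6354,7.7131) (cross=55.902)
θ=345°: ex = (C−B)/|BC| = (0.0837,0.9965); ey = (-0.9965,0.0837)
θ=345°: P = B + -2.20·ex + 1.05·ey = (-0.2645,-2.3632)

θ=123°: -2.33 -0.82
θ=242°: -1.87 -2.88
θ=246°: -1.79 -2.92
θ=345°: -0.26 -2.36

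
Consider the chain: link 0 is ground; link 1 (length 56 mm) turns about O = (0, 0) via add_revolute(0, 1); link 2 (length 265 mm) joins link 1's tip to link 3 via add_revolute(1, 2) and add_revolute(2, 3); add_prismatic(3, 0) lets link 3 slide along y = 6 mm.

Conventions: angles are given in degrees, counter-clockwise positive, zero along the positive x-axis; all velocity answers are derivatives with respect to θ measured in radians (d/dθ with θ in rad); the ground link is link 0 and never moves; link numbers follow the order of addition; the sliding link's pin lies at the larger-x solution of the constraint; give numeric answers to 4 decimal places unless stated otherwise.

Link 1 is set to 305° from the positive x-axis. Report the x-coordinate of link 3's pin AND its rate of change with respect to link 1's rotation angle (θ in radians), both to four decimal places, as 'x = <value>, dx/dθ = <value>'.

geometry: r = 56 mm, L = 265 mm, e = 6 mm
crank pin P = (r cos θ, r sin θ) = (32.120280, -45.872514)
h = r sin θ − e = -45.872514 − 6 = -51.872514
x = r cos θ + √(L² − h²) = 32.120280 + 259.873512 = 291.993792
dx/dθ = −r sin θ − h·r cos θ/√(L² − h²) (θ in radians; h = -51.872514) = 52.283940

x = 291.9938, dx/dθ = 52.2839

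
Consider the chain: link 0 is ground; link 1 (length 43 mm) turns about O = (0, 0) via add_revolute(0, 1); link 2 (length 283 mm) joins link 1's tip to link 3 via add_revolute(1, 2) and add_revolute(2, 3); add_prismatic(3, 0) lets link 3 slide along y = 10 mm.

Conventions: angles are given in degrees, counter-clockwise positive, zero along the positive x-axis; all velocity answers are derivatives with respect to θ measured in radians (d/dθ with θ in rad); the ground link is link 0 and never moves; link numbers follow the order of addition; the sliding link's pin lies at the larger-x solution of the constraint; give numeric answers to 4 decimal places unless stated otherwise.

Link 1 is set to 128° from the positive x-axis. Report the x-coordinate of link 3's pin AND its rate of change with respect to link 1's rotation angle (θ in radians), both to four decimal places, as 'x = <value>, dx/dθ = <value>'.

geometry: r = 43 mm, L = 283 mm, e = 10 mm
crank pin P = (r cos θ, r sin θ) = (-26.473443, 33.884462)
h = r sin θ − e = 33.884462 − 10 = 23.884462
x = r cos θ + √(L² − h²) = -26.473443 + 281.990306 = 255.516862
dx/dθ = −r sin θ − h·r cos θ/√(L² − h²) (θ in radians; h = 23.884462) = -31.642173

x = 255.5169, dx/dθ = -31.6422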